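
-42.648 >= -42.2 False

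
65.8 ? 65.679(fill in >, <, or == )>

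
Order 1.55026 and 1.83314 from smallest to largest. 1.55026,1.83314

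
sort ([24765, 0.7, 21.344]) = [0.7, 21.344, 24765]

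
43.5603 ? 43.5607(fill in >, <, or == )<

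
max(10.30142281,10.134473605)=10.30142281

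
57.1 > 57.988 False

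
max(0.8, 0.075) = 0.8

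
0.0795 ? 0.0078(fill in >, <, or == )>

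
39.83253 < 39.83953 True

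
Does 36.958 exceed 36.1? Yes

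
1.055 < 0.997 False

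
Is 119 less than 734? Yes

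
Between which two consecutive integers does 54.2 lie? 54 and 55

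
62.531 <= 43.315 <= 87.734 False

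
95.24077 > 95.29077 False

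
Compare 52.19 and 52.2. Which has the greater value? 52.2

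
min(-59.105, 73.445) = -59.105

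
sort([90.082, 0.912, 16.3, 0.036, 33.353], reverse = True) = [90.082, 33.353, 16.3, 0.912, 0.036]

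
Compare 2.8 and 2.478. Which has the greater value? 2.8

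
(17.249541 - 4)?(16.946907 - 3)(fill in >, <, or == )<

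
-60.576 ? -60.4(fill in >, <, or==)<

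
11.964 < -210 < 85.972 False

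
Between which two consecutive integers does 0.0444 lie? 0 and 1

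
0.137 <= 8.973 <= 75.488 True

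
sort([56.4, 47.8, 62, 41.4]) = [41.4, 47.8, 56.4, 62]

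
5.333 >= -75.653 True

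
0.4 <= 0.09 False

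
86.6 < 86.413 False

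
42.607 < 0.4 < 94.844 False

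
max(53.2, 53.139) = 53.2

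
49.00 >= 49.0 True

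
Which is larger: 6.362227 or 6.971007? 6.971007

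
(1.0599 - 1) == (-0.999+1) False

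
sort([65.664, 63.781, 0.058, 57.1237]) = [0.058, 57.1237, 63.781, 65.664]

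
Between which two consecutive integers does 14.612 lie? 14 and 15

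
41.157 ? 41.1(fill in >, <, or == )>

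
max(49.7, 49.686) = 49.7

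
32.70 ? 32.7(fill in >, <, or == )==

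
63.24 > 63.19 True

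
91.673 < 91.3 False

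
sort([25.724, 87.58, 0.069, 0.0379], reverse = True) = [87.58, 25.724, 0.069, 0.0379]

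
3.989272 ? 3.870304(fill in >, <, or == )>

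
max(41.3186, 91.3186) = 91.3186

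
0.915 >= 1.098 False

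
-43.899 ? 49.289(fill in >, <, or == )<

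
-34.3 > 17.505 False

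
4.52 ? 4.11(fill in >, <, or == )>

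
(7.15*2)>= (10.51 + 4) False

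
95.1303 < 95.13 False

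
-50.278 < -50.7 False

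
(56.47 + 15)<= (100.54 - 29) True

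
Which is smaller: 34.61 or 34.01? 34.01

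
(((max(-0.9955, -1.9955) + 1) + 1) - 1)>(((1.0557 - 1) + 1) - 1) False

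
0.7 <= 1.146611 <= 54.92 True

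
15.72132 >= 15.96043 False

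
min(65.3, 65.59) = 65.3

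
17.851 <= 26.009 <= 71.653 True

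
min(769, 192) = 192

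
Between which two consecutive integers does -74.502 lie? -75 and -74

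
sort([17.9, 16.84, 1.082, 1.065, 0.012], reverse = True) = [17.9, 16.84, 1.082, 1.065, 0.012]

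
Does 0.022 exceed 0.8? No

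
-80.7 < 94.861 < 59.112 False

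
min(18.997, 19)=18.997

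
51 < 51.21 True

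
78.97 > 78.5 True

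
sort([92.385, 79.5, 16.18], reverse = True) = [92.385, 79.5, 16.18]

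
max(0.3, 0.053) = 0.3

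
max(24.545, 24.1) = 24.545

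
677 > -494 True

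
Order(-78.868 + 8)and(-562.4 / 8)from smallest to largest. (-78.868 + 8), (-562.4 / 8)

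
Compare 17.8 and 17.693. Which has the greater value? 17.8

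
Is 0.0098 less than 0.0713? Yes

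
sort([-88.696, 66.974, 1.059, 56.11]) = [-88.696, 1.059, 56.11, 66.974]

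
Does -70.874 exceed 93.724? No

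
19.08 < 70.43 True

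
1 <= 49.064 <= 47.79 False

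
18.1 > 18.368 False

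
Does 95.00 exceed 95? No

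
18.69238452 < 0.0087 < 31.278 False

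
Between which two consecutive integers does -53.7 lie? -54 and -53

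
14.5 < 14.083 False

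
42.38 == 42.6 False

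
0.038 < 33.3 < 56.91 True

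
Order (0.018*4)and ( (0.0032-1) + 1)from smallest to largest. ( (0.0032-1) + 1), (0.018*4)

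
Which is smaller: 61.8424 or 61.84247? 61.8424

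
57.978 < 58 True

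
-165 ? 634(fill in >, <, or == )<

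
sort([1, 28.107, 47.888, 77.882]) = [1, 28.107, 47.888, 77.882]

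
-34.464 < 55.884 True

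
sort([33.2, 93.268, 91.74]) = [33.2, 91.74, 93.268]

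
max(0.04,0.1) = 0.1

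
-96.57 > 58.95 False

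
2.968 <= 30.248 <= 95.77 True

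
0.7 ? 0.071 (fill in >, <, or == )>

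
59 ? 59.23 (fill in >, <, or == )<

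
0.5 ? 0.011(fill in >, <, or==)>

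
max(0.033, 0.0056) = 0.033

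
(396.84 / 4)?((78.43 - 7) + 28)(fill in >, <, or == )<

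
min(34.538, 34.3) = 34.3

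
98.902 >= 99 False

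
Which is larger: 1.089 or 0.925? 1.089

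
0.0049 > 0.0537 False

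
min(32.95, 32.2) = 32.2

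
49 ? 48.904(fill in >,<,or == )>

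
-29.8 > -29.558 False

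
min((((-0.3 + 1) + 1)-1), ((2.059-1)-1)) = 0.059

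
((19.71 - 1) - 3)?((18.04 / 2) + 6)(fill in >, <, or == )>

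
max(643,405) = 643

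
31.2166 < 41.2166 True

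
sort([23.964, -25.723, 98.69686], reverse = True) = [98.69686, 23.964, -25.723]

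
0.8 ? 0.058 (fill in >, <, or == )>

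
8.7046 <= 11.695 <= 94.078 True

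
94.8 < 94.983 True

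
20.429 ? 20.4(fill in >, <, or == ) >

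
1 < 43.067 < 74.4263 True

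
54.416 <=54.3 False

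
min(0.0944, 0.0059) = 0.0059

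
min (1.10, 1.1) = 1.10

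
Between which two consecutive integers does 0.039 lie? 0 and 1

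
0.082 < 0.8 True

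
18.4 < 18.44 True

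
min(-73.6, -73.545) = -73.6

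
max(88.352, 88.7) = 88.7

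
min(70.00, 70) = 70.00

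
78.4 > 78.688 False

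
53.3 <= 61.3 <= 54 False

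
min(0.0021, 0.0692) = 0.0021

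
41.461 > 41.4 True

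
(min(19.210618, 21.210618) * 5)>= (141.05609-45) False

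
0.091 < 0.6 True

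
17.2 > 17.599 False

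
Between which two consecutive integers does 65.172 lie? 65 and 66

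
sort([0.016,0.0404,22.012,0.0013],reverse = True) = [22.012,0.0404,0.016,0.0013]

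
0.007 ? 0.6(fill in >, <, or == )<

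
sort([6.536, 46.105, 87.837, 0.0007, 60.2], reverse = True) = [87.837, 60.2, 46.105, 6.536, 0.0007]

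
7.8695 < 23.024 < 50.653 True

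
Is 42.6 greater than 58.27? No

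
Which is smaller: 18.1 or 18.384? 18.1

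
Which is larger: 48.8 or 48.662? 48.8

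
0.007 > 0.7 False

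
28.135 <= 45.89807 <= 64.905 True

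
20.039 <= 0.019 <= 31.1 False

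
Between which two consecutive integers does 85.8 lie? 85 and 86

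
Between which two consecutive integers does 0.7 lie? 0 and 1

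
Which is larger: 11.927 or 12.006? 12.006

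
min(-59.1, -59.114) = -59.114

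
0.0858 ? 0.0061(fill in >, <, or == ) >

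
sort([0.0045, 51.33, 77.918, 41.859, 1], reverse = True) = [77.918, 51.33, 41.859, 1, 0.0045]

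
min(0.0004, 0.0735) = 0.0004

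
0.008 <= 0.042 True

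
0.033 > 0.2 False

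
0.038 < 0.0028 False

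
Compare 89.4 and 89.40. They are equal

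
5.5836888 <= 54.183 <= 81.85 True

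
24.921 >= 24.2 True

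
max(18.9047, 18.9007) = 18.9047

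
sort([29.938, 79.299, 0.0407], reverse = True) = [79.299, 29.938, 0.0407]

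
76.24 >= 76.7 False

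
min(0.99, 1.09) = 0.99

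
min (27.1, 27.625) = 27.1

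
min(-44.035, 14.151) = -44.035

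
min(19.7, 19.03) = 19.03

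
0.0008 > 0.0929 False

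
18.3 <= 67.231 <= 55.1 False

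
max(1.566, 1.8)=1.8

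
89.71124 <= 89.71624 True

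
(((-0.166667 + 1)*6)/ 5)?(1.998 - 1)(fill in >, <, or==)>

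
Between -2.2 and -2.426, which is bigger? -2.2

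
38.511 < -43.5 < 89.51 False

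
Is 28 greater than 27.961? Yes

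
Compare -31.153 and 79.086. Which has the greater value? 79.086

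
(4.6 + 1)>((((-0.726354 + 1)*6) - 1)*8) True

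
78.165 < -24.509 False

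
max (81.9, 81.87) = 81.9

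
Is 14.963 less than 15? Yes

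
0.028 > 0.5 False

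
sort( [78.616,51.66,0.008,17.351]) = [0.008,17.351,51.66,78.616]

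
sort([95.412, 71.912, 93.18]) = [71.912, 93.18, 95.412]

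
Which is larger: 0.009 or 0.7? 0.7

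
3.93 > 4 False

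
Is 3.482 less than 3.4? No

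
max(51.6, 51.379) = 51.6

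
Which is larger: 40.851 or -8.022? 40.851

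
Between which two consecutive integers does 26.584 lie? 26 and 27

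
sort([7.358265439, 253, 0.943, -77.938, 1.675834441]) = [-77.938, 0.943, 1.675834441, 7.358265439, 253]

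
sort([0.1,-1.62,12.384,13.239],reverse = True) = [13.239,12.384,0.1,-1.62]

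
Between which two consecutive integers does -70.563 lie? -71 and -70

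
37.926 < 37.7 False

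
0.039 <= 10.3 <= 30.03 True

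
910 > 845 True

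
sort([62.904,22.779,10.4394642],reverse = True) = [62.904,22.779,10.4394642]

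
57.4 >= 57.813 False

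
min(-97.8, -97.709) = -97.8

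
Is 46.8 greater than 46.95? No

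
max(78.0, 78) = 78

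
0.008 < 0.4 True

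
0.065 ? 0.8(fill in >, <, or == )<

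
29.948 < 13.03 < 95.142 False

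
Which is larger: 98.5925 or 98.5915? 98.5925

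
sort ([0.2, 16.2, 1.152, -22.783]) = [-22.783, 0.2, 1.152, 16.2]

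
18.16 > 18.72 False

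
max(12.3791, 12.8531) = 12.8531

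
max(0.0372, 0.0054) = 0.0372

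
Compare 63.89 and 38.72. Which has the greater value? 63.89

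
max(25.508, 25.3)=25.508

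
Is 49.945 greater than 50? No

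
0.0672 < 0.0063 False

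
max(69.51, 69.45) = 69.51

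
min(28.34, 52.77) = 28.34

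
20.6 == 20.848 False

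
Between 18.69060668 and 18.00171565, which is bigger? 18.69060668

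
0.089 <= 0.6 True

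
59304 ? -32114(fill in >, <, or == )>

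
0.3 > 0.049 True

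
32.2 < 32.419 True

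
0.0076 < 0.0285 True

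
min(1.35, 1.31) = 1.31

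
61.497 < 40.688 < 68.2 False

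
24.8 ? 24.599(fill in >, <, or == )>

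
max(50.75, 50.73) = 50.75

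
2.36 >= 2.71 False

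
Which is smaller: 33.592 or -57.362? -57.362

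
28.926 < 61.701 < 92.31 True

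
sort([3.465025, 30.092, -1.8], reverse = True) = [30.092, 3.465025, -1.8]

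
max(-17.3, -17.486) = -17.3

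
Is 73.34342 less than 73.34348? Yes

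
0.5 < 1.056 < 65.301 True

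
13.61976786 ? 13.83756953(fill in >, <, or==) <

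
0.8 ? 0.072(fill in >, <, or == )>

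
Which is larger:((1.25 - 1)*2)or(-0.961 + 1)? ((1.25 - 1)*2)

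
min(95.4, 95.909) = 95.4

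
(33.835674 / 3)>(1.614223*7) False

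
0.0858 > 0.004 True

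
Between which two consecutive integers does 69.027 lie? 69 and 70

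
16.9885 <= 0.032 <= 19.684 False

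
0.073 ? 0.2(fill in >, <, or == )<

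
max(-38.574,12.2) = 12.2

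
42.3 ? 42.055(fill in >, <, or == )>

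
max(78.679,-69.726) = 78.679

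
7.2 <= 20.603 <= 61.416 True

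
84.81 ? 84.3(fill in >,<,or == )>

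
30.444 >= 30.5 False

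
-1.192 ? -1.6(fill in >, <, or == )>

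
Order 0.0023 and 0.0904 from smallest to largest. 0.0023, 0.0904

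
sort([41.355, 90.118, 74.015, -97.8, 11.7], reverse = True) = [90.118, 74.015, 41.355, 11.7, -97.8]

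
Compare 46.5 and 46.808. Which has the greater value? 46.808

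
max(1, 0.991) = 1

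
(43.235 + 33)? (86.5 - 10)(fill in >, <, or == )<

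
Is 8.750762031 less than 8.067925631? No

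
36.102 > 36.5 False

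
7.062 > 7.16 False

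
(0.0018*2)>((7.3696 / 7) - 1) False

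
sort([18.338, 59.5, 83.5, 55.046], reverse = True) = [83.5, 59.5, 55.046, 18.338]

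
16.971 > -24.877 True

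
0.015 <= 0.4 True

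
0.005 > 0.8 False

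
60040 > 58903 True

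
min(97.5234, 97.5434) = 97.5234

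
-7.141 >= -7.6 True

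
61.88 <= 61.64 False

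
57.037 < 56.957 False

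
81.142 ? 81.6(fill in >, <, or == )<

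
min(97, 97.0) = 97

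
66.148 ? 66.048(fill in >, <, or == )>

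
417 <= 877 True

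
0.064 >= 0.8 False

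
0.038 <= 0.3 True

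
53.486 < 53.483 False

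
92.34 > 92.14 True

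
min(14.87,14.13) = 14.13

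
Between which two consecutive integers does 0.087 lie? 0 and 1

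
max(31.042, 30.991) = 31.042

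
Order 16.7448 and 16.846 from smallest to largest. 16.7448, 16.846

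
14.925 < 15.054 True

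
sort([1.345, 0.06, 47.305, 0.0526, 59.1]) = [0.0526, 0.06, 1.345, 47.305, 59.1]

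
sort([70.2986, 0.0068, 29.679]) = [0.0068, 29.679, 70.2986]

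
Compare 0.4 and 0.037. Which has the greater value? 0.4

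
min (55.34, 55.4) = 55.34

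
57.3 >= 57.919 False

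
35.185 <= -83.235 False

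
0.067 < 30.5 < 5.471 False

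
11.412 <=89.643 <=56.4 False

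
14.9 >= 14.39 True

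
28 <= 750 True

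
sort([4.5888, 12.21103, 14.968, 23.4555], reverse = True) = [23.4555, 14.968, 12.21103, 4.5888]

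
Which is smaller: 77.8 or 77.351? 77.351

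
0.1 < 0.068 False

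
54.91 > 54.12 True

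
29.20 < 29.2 False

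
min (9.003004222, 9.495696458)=9.003004222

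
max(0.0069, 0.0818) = 0.0818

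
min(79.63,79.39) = 79.39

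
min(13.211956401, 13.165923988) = 13.165923988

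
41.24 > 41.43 False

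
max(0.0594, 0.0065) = 0.0594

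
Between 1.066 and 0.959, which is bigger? 1.066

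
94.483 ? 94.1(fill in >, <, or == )>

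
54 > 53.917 True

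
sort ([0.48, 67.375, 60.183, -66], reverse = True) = [67.375, 60.183, 0.48, -66]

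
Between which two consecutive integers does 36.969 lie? 36 and 37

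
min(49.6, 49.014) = 49.014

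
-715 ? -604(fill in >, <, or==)<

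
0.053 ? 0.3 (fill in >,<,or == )<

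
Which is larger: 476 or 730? 730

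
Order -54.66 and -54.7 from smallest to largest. -54.7, -54.66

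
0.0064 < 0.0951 True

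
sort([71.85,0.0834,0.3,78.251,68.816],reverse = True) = [78.251,71.85,68.816,0.3,0.0834]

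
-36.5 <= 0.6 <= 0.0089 False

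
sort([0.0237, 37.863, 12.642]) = [0.0237, 12.642, 37.863]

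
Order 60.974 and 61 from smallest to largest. 60.974, 61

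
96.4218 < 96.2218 False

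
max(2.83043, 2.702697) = 2.83043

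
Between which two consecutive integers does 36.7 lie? 36 and 37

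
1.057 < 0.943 False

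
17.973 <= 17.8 False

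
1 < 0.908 False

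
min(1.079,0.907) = 0.907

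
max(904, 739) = 904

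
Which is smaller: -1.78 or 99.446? -1.78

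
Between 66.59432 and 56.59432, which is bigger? 66.59432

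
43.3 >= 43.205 True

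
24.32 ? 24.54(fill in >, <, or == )<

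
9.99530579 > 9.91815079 True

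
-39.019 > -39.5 True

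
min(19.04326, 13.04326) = 13.04326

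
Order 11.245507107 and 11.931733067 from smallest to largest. 11.245507107, 11.931733067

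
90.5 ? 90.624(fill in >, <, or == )<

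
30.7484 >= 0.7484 True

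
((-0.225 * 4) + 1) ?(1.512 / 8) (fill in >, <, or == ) <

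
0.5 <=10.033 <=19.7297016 True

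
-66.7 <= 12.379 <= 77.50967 True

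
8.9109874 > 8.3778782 True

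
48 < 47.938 False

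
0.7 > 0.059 True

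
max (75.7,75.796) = 75.796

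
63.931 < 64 True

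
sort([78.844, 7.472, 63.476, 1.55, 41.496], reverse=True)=[78.844, 63.476, 41.496, 7.472, 1.55]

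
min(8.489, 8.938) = 8.489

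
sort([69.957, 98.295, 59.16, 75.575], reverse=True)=[98.295, 75.575, 69.957, 59.16]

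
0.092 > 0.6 False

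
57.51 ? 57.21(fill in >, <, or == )>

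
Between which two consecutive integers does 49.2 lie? 49 and 50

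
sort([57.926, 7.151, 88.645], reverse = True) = [88.645, 57.926, 7.151]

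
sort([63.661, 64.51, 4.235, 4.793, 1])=[1, 4.235, 4.793, 63.661, 64.51]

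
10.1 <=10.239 True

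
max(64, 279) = 279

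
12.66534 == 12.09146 False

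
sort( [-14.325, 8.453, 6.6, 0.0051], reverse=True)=[8.453, 6.6, 0.0051, -14.325]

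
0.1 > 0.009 True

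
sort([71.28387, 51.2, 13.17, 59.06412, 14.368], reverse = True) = [71.28387, 59.06412, 51.2, 14.368, 13.17]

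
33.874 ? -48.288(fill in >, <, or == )>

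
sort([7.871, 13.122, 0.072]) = [0.072, 7.871, 13.122]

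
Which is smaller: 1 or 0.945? 0.945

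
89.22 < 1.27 False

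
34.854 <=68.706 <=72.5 True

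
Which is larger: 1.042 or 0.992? 1.042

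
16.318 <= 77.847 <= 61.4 False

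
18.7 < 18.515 False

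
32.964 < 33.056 True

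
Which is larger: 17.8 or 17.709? 17.8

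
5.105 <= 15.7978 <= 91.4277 True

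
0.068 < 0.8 True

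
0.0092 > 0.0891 False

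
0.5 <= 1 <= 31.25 True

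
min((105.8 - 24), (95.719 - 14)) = 81.719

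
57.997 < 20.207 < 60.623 False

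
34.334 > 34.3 True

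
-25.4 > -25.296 False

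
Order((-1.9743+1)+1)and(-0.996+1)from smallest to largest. (-0.996+1),((-1.9743+1)+1)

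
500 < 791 True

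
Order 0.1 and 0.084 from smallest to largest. 0.084, 0.1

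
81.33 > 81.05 True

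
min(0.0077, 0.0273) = 0.0077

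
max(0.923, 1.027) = 1.027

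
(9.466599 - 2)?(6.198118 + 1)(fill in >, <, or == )>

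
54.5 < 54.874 True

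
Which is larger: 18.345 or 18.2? 18.345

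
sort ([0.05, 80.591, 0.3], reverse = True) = [80.591, 0.3, 0.05]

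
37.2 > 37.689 False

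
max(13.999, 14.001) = 14.001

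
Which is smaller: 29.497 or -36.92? -36.92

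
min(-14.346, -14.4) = -14.4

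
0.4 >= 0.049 True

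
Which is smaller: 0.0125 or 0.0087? 0.0087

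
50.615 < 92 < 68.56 False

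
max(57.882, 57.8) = 57.882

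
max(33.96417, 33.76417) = 33.96417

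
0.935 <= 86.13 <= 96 True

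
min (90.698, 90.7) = 90.698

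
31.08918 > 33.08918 False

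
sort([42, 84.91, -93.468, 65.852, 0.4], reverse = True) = [84.91, 65.852, 42, 0.4, -93.468]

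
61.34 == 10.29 False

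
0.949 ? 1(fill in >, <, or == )<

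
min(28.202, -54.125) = -54.125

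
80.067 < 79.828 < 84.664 False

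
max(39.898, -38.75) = 39.898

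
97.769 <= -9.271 False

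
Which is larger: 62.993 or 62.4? 62.993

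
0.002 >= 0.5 False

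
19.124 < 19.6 True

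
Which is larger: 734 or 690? 734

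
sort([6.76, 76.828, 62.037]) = [6.76, 62.037, 76.828]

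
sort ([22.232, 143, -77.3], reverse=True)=[143, 22.232, -77.3]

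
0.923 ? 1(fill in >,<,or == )<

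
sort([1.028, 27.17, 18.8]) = [1.028, 18.8, 27.17]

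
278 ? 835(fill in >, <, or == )<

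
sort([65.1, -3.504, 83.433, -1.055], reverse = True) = [83.433, 65.1, -1.055, -3.504]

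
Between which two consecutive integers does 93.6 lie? 93 and 94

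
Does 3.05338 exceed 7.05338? No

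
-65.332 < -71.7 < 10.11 False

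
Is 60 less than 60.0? No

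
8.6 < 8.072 False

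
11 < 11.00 False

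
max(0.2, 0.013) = 0.2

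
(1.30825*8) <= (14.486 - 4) True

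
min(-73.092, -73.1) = -73.1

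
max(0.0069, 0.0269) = 0.0269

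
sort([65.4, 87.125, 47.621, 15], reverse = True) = [87.125, 65.4, 47.621, 15]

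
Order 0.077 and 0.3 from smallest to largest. 0.077, 0.3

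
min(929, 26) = 26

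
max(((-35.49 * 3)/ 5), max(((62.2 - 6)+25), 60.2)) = 81.2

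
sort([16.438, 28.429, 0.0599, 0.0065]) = [0.0065, 0.0599, 16.438, 28.429]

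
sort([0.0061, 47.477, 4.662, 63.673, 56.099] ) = [0.0061, 4.662, 47.477, 56.099, 63.673]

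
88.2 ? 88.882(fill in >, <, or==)<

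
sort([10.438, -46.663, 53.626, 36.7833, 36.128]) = [-46.663, 10.438, 36.128, 36.7833, 53.626]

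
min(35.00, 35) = 35.00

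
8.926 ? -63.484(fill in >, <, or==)>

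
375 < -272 False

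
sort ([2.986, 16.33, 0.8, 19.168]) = [0.8, 2.986, 16.33, 19.168]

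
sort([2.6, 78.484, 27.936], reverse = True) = [78.484, 27.936, 2.6]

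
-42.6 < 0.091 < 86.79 True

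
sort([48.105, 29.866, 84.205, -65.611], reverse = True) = [84.205, 48.105, 29.866, -65.611]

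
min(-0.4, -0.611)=-0.611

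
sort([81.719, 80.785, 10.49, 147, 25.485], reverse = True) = [147, 81.719, 80.785, 25.485, 10.49]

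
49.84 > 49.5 True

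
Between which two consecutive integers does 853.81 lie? 853 and 854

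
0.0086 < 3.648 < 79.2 True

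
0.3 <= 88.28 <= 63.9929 False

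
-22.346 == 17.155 False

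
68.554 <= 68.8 True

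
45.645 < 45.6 False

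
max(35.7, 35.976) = 35.976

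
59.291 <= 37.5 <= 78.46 False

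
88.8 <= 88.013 False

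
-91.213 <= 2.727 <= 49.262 True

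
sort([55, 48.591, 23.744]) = [23.744, 48.591, 55]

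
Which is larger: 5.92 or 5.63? 5.92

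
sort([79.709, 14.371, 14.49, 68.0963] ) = [14.371, 14.49, 68.0963, 79.709]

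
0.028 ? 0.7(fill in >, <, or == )<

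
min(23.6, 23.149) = 23.149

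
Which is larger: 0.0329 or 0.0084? 0.0329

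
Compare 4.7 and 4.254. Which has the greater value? 4.7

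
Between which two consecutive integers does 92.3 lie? 92 and 93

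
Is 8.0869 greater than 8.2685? No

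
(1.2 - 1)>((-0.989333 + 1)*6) True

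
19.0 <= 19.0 True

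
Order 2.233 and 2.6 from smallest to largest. 2.233, 2.6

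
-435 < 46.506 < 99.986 True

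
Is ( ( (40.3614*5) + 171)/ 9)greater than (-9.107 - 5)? Yes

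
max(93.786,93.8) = 93.8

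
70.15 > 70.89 False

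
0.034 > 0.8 False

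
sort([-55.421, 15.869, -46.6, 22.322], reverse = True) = [22.322, 15.869, -46.6, -55.421]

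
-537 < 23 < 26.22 True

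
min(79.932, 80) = 79.932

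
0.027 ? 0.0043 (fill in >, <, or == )>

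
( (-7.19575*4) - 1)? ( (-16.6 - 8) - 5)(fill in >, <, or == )<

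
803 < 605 False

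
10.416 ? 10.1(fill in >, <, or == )>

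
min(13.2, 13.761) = 13.2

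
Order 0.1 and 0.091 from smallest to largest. 0.091, 0.1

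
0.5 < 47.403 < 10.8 False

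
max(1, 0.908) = 1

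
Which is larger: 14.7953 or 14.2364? 14.7953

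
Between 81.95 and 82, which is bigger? 82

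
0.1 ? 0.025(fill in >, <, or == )>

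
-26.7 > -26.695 False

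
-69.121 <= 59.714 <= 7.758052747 False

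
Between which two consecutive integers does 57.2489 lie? 57 and 58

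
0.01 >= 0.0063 True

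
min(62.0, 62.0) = 62.0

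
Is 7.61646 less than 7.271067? No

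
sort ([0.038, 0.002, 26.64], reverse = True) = [26.64, 0.038, 0.002]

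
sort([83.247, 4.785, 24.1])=[4.785, 24.1, 83.247]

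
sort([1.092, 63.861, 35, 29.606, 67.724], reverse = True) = [67.724, 63.861, 35, 29.606, 1.092]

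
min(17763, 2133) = 2133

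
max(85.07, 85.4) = 85.4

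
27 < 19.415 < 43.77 False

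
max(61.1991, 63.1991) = 63.1991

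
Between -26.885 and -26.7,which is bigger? -26.7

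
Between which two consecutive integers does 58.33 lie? 58 and 59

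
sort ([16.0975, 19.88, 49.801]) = [16.0975, 19.88, 49.801]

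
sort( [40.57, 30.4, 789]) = [30.4, 40.57, 789]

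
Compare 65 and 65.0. They are equal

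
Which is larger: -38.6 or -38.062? -38.062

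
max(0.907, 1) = 1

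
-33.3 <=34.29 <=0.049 False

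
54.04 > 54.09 False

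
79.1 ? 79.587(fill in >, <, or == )<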